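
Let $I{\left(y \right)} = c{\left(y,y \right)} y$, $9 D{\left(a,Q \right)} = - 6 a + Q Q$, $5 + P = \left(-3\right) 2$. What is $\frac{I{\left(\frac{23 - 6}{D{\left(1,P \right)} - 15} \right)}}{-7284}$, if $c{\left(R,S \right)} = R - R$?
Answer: $0$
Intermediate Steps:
$c{\left(R,S \right)} = 0$
$P = -11$ ($P = -5 - 6 = -11$)
$D{\left(a,Q \right)} = - \frac{2 a}{3} + \frac{Q^{2}}{9}$ ($D{\left(a,Q \right)} = \frac{- 6 a + Q Q}{9} = \frac{- 6 a + Q^{2}}{9} = \frac{Q^{2} - 6 a}{9} = - \frac{2 a}{3} + \frac{Q^{2}}{9}$)
$I{\left(y \right)} = 0$ ($I{\left(y \right)} = 0 y = 0$)
$\frac{I{\left(\frac{23 - 6}{D{\left(1,P \right)} - 15} \right)}}{-7284} = \frac{0}{-7284} = 0 \left(- \frac{1}{7284}\right) = 0$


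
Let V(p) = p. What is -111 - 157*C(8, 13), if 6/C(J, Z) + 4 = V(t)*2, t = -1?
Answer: 46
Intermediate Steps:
C(J, Z) = -1 (C(J, Z) = 6/(-4 - 1*2) = 6/(-4 - 2) = 6/(-6) = 6*(-⅙) = -1)
-111 - 157*C(8, 13) = -111 - 157*(-1) = -111 + 157 = 46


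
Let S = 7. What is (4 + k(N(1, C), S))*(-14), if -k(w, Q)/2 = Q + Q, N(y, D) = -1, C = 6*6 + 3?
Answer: 336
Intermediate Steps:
C = 39 (C = 36 + 3 = 39)
k(w, Q) = -4*Q (k(w, Q) = -2*(Q + Q) = -4*Q)
(4 + k(N(1, C), S))*(-14) = (4 - 4*7)*(-14) = (4 - 28)*(-14) = -24*(-14) = 336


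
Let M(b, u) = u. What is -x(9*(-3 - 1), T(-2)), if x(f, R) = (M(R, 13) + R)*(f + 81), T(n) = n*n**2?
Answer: -225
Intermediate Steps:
T(n) = n**3
x(f, R) = (13 + R)*(81 + f) (x(f, R) = (13 + R)*(f + 81) = (13 + R)*(81 + f))
-x(9*(-3 - 1), T(-2)) = -(1053 + 13*(9*(-3 - 1)) + 81*(-2)**3 + (-2)**3*(9*(-3 - 1))) = -(1053 + 13*(9*(-4)) + 81*(-8) - 72*(-4)) = -(1053 + 13*(-36) - 648 - 8*(-36)) = -(1053 - 468 - 648 + 288) = -1*225 = -225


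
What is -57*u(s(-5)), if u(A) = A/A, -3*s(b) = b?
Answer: -57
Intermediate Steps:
s(b) = -b/3
u(A) = 1
-57*u(s(-5)) = -57*1 = -57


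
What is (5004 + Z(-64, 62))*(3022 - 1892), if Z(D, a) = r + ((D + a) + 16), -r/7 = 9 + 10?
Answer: 5520050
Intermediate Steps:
r = -133 (r = -7*(9 + 10) = -7*19 = -133)
Z(D, a) = -117 + D + a (Z(D, a) = -133 + ((D + a) + 16) = -133 + (16 + D + a) = -117 + D + a)
(5004 + Z(-64, 62))*(3022 - 1892) = (5004 + (-117 - 64 + 62))*(3022 - 1892) = (5004 - 119)*1130 = 4885*1130 = 5520050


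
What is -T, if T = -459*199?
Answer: 91341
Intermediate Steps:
T = -91341
-T = -1*(-91341) = 91341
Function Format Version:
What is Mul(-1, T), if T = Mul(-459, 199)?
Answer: 91341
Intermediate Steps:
T = -91341
Mul(-1, T) = Mul(-1, -91341) = 91341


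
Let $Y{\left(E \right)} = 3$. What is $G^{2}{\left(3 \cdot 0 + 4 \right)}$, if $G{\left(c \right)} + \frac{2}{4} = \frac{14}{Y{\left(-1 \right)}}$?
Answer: $\frac{625}{36} \approx 17.361$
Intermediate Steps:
$G{\left(c \right)} = \frac{25}{6}$ ($G{\left(c \right)} = - \frac{1}{2} + \frac{14}{3} = \frac{25}{6}$)
$G^{2}{\left(3 \cdot 0 + 4 \right)} = \left(\frac{25}{6}\right)^{2} = \frac{625}{36}$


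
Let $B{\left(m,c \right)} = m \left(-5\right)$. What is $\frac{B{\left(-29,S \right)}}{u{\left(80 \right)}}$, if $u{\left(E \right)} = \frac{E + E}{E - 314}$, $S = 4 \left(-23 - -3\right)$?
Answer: $- \frac{3393}{16} \approx -212.06$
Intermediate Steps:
$S = -80$ ($S = 4 \left(-23 + 3\right) = 4 \left(-20\right) = -80$)
$u{\left(E \right)} = \frac{2 E}{-314 + E}$
$B{\left(m,c \right)} = - 5 m$
$\frac{B{\left(-29,S \right)}}{u{\left(80 \right)}} = \frac{\left(-5\right) \left(-29\right)}{2 \cdot 80 \frac{1}{-314 + 80}} = \frac{145}{2 \cdot 80 \frac{1}{-234}} = \frac{145}{2 \cdot 80 \left(- \frac{1}{234}\right)} = \frac{145}{- \frac{80}{117}} = 145 \left(- \frac{117}{80}\right) = - \frac{3393}{16}$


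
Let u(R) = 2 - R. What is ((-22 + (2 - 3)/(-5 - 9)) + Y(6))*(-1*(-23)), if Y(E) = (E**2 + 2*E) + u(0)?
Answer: 9039/14 ≈ 645.64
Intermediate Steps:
Y(E) = 2 + E**2 + 2*E (Y(E) = (E**2 + 2*E) + (2 - 1*0) = (E**2 + 2*E) + (2 + 0) = (E**2 + 2*E) + 2 = 2 + E**2 + 2*E)
((-22 + (2 - 3)/(-5 - 9)) + Y(6))*(-1*(-23)) = ((-22 + (2 - 3)/(-5 - 9)) + (2 + 6**2 + 2*6))*(-1*(-23)) = ((-22 - 1/(-14)) + (2 + 36 + 12))*23 = ((-22 - 1*(-1/14)) + 50)*23 = ((-22 + 1/14) + 50)*23 = (-307/14 + 50)*23 = (393/14)*23 = 9039/14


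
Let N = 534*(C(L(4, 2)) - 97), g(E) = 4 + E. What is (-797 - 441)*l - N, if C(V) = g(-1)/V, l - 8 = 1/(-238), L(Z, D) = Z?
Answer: 9876691/238 ≈ 41499.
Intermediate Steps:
l = 1903/238 (l = 8 + 1/(-238) = 8 - 1/238 = 1903/238 ≈ 7.9958)
C(V) = 3/V (C(V) = (4 - 1)/V = 3/V)
N = -102795/2 (N = 534*(3/4 - 97) = 534*(3*(¼) - 97) = 534*(¾ - 97) = 534*(-385/4) = -102795/2 ≈ -51398.)
(-797 - 441)*l - N = (-797 - 441)*(1903/238) - 1*(-102795/2) = -1238*1903/238 + 102795/2 = -1177957/119 + 102795/2 = 9876691/238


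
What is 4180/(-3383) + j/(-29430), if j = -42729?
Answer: 7178269/33187230 ≈ 0.21630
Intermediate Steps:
4180/(-3383) + j/(-29430) = 4180/(-3383) - 42729/(-29430) = 4180*(-1/3383) - 42729*(-1/29430) = -4180/3383 + 14243/9810 = 7178269/33187230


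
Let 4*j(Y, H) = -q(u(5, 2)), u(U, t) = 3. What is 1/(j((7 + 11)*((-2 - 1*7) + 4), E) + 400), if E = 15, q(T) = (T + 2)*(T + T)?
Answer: 2/785 ≈ 0.0025478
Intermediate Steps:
q(T) = 2*T*(2 + T) (q(T) = (2 + T)*(2*T) = 2*T*(2 + T))
j(Y, H) = -15/2 (j(Y, H) = (-2*3*(2 + 3))/4 = (-2*3*5)/4 = (-1*30)/4 = (¼)*(-30) = -15/2)
1/(j((7 + 11)*((-2 - 1*7) + 4), E) + 400) = 1/(-15/2 + 400) = 1/(785/2) = 2/785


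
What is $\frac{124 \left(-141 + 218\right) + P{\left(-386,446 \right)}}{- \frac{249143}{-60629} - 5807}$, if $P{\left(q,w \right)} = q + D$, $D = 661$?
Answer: $- \frac{595558667}{351823460} \approx -1.6928$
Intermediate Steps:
$P{\left(q,w \right)} = 661 + q$ ($P{\left(q,w \right)} = q + 661 = 661 + q$)
$\frac{124 \left(-141 + 218\right) + P{\left(-386,446 \right)}}{- \frac{249143}{-60629} - 5807} = \frac{124 \left(-141 + 218\right) + \left(661 - 386\right)}{- \frac{249143}{-60629} - 5807} = \frac{124 \cdot 77 + 275}{\left(-249143\right) \left(- \frac{1}{60629}\right) - 5807} = \frac{9548 + 275}{\frac{249143}{60629} - 5807} = \frac{9823}{- \frac{351823460}{60629}} = 9823 \left(- \frac{60629}{351823460}\right) = - \frac{595558667}{351823460}$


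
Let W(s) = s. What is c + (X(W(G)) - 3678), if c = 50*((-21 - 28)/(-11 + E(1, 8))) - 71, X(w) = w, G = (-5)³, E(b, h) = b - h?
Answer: -33641/9 ≈ -3737.9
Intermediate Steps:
G = -125
c = 586/9 (c = 50*((-21 - 28)/(-11 + (1 - 1*8))) - 71 = 50*(-49/(-11 + (1 - 8))) - 71 = 50*(-49/(-11 - 7)) - 71 = 50*(-49/(-18)) - 71 = 50*(-49*(-1/18)) - 71 = 50*(49/18) - 71 = 1225/9 - 71 = 586/9 ≈ 65.111)
c + (X(W(G)) - 3678) = 586/9 + (-125 - 3678) = 586/9 - 3803 = -33641/9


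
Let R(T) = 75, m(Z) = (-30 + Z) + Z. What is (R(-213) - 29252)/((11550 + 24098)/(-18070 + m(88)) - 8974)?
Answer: 130742137/40221406 ≈ 3.2506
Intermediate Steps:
m(Z) = -30 + 2*Z
(R(-213) - 29252)/((11550 + 24098)/(-18070 + m(88)) - 8974) = (75 - 29252)/((11550 + 24098)/(-18070 + (-30 + 2*88)) - 8974) = -29177/(35648/(-18070 + (-30 + 176)) - 8974) = -29177/(35648/(-18070 + 146) - 8974) = -29177/(35648/(-17924) - 8974) = -29177/(35648*(-1/17924) - 8974) = -29177/(-8912/4481 - 8974) = -29177/(-40221406/4481) = -29177*(-4481/40221406) = 130742137/40221406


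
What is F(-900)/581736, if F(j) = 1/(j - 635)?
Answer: -1/892964760 ≈ -1.1199e-9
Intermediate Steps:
F(j) = 1/(-635 + j)
F(-900)/581736 = 1/(-635 - 900*581736) = (1/581736)/(-1535) = -1/1535*1/581736 = -1/892964760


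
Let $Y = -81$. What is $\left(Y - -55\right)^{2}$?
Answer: $676$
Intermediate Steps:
$\left(Y - -55\right)^{2} = \left(-81 - -55\right)^{2} = \left(-81 + 55\right)^{2} = \left(-26\right)^{2} = 676$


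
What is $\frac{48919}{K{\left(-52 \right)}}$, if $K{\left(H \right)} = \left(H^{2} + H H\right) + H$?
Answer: $\frac{3763}{412} \approx 9.1335$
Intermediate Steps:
$K{\left(H \right)} = H + 2 H^{2}$ ($K{\left(H \right)} = \left(H^{2} + H^{2}\right) + H = 2 H^{2} + H = H + 2 H^{2}$)
$\frac{48919}{K{\left(-52 \right)}} = \frac{48919}{\left(-52\right) \left(1 + 2 \left(-52\right)\right)} = \frac{48919}{\left(-52\right) \left(1 - 104\right)} = \frac{48919}{\left(-52\right) \left(-103\right)} = \frac{48919}{5356} = 48919 \cdot \frac{1}{5356} = \frac{3763}{412}$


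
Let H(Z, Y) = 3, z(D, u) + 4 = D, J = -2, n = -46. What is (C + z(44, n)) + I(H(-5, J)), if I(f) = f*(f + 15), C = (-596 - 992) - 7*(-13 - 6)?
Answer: -1361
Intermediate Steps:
C = -1455 (C = -1588 - 7*(-19) = -1588 + 133 = -1455)
z(D, u) = -4 + D
I(f) = f*(15 + f)
(C + z(44, n)) + I(H(-5, J)) = (-1455 + (-4 + 44)) + 3*(15 + 3) = (-1455 + 40) + 3*18 = -1415 + 54 = -1361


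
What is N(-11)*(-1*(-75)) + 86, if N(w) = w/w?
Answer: 161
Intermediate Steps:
N(w) = 1
N(-11)*(-1*(-75)) + 86 = 1*(-1*(-75)) + 86 = 1*75 + 86 = 75 + 86 = 161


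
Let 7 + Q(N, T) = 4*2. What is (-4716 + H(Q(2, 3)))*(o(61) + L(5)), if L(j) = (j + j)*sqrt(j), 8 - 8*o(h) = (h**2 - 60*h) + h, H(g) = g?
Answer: 268755/4 - 47150*sqrt(5) ≈ -38242.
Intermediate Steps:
Q(N, T) = 1 (Q(N, T) = -7 + 4*2 = -7 + 8 = 1)
o(h) = 1 - h**2/8 + 59*h/8 (o(h) = 1 - ((h**2 - 60*h) + h)/8 = 1 - (h**2 - 59*h)/8 = 1 + (-h**2/8 + 59*h/8) = 1 - h**2/8 + 59*h/8)
L(j) = 2*j**(3/2) (L(j) = (2*j)*sqrt(j) = 2*j**(3/2))
(-4716 + H(Q(2, 3)))*(o(61) + L(5)) = (-4716 + 1)*((1 - 1/8*61**2 + (59/8)*61) + 2*5**(3/2)) = -4715*((1 - 1/8*3721 + 3599/8) + 2*(5*sqrt(5))) = -4715*((1 - 3721/8 + 3599/8) + 10*sqrt(5)) = -4715*(-57/4 + 10*sqrt(5)) = 268755/4 - 47150*sqrt(5)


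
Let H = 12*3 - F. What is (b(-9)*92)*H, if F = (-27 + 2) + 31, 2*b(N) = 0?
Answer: 0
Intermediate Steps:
b(N) = 0 (b(N) = (1/2)*0 = 0)
F = 6 (F = -25 + 31 = 6)
H = 30 (H = 12*3 - 1*6 = 36 - 6 = 30)
(b(-9)*92)*H = (0*92)*30 = 0*30 = 0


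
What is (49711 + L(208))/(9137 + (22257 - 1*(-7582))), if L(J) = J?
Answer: 49919/38976 ≈ 1.2808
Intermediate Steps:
(49711 + L(208))/(9137 + (22257 - 1*(-7582))) = (49711 + 208)/(9137 + (22257 - 1*(-7582))) = 49919/(9137 + (22257 + 7582)) = 49919/(9137 + 29839) = 49919/38976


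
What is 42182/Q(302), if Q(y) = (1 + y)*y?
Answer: 21091/45753 ≈ 0.46098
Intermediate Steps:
Q(y) = y*(1 + y)
42182/Q(302) = 42182/((302*(1 + 302))) = 42182/((302*303)) = 42182/91506 = 42182*(1/91506) = 21091/45753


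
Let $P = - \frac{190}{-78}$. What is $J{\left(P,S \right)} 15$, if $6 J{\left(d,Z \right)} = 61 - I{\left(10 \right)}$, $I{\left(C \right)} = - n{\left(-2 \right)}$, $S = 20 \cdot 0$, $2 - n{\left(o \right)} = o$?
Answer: $\frac{325}{2} \approx 162.5$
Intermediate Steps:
$n{\left(o \right)} = 2 - o$
$P = \frac{95}{39}$ ($P = \left(-190\right) \left(- \frac{1}{78}\right) = \frac{95}{39} \approx 2.4359$)
$S = 0$
$I{\left(C \right)} = -4$ ($I{\left(C \right)} = - (2 - -2) = - (2 + 2) = \left(-1\right) 4 = -4$)
$J{\left(d,Z \right)} = \frac{65}{6}$ ($J{\left(d,Z \right)} = \frac{61 - -4}{6} = \frac{61 + 4}{6} = \frac{1}{6} \cdot 65 = \frac{65}{6}$)
$J{\left(P,S \right)} 15 = \frac{65}{6} \cdot 15 = \frac{325}{2}$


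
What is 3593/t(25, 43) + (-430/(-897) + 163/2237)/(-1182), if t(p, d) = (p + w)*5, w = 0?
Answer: 8521696480289/296473524750 ≈ 28.744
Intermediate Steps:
t(p, d) = 5*p (t(p, d) = (p + 0)*5 = p*5 = 5*p)
3593/t(25, 43) + (-430/(-897) + 163/2237)/(-1182) = 3593/((5*25)) + (-430/(-897) + 163/2237)/(-1182) = 3593/125 + (-430*(-1/897) + 163*(1/2237))*(-1/1182) = 3593*(1/125) + (430/897 + 163/2237)*(-1/1182) = 3593/125 + (1108121/2006589)*(-1/1182) = 3593/125 - 1108121/2371788198 = 8521696480289/296473524750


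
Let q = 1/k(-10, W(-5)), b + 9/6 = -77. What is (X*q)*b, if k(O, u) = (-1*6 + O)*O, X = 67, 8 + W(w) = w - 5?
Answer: -10519/320 ≈ -32.872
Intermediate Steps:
W(w) = -13 + w (W(w) = -8 + (w - 5) = -8 + (-5 + w) = -13 + w)
b = -157/2 (b = -3/2 - 77 = -157/2 ≈ -78.500)
k(O, u) = O*(-6 + O) (k(O, u) = (-6 + O)*O = O*(-6 + O))
q = 1/160 (q = 1/(-10*(-6 - 10)) = 1/(-10*(-16)) = 1/160 ≈ 0.0062500)
(X*q)*b = (67*(1/160))*(-157/2) = (67/160)*(-157/2) = -10519/320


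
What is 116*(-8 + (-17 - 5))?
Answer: -3480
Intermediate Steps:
116*(-8 + (-17 - 5)) = 116*(-8 - 22) = 116*(-30) = -3480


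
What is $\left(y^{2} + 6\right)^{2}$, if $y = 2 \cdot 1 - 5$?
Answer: $225$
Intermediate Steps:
$y = -3$ ($y = 2 - 5 = -3$)
$\left(y^{2} + 6\right)^{2} = \left(\left(-3\right)^{2} + 6\right)^{2} = \left(9 + 6\right)^{2} = 15^{2} = 225$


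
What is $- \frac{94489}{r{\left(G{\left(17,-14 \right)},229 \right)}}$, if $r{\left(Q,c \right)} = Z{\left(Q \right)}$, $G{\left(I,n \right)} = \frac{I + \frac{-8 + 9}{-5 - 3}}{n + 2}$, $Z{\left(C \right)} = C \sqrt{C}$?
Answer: $- \frac{12094592 i \sqrt{10}}{675} \approx - 56661.0 i$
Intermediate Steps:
$Z{\left(C \right)} = C^{\frac{3}{2}}$
$G{\left(I,n \right)} = \frac{- \frac{1}{8} + I}{2 + n}$ ($G{\left(I,n \right)} = \frac{I + 1 \frac{1}{-8}}{2 + n} = \frac{I + 1 \left(- \frac{1}{8}\right)}{2 + n} = \frac{I - \frac{1}{8}}{2 + n} = \frac{- \frac{1}{8} + I}{2 + n}$)
$r{\left(Q,c \right)} = Q^{\frac{3}{2}}$
$- \frac{94489}{r{\left(G{\left(17,-14 \right)},229 \right)}} = - \frac{94489}{\left(\frac{- \frac{1}{8} + 17}{2 - 14}\right)^{\frac{3}{2}}} = - \frac{94489}{\left(\frac{1}{-12} \cdot \frac{135}{8}\right)^{\frac{3}{2}}} = - \frac{94489}{\left(\left(- \frac{1}{12}\right) \frac{135}{8}\right)^{\frac{3}{2}}} = - \frac{94489}{\left(- \frac{45}{32}\right)^{\frac{3}{2}}} = - \frac{94489}{\left(- \frac{135}{256}\right) i \sqrt{10}} = - 94489 \frac{128 i \sqrt{10}}{675} = - \frac{12094592 i \sqrt{10}}{675}$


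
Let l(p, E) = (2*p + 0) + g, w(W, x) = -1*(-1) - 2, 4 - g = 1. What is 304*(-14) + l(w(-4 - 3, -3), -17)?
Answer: -4255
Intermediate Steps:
g = 3 (g = 4 - 1*1 = 4 - 1 = 3)
w(W, x) = -1 (w(W, x) = 1 - 2 = -1)
l(p, E) = 3 + 2*p (l(p, E) = (2*p + 0) + 3 = 2*p + 3 = 3 + 2*p)
304*(-14) + l(w(-4 - 3, -3), -17) = 304*(-14) + (3 + 2*(-1)) = -4256 + (3 - 2) = -4256 + 1 = -4255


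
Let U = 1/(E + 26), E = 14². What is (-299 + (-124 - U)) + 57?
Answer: -81253/222 ≈ -366.00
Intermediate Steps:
E = 196
U = 1/222 (U = 1/(196 + 26) = 1/222 ≈ 0.0045045)
(-299 + (-124 - U)) + 57 = (-299 + (-124 - 1*1/222)) + 57 = (-299 + (-124 - 1/222)) + 57 = (-299 - 27529/222) + 57 = -93907/222 + 57 = -81253/222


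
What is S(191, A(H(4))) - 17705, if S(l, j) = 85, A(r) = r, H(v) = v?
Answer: -17620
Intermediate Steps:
S(191, A(H(4))) - 17705 = 85 - 17705 = -17620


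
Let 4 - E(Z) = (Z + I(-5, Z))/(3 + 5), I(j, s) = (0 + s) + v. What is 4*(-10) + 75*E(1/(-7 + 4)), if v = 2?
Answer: 495/2 ≈ 247.50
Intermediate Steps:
I(j, s) = 2 + s (I(j, s) = (0 + s) + 2 = s + 2 = 2 + s)
E(Z) = 15/4 - Z/4 (E(Z) = 4 - (Z + (2 + Z))/(3 + 5) = 4 - (2 + 2*Z)/8 = 4 - (¼ + Z/4) = 4 + (-¼ - Z/4) = 15/4 - Z/4)
4*(-10) + 75*E(1/(-7 + 4)) = 4*(-10) + 75*(15/4 - 1/(4*(-7 + 4))) = -40 + 75*(15/4 - ¼/(-3)) = -40 + 75*(15/4 - ¼*(-⅓)) = -40 + 75*(15/4 + 1/12) = -40 + 75*(23/6) = -40 + 575/2 = 495/2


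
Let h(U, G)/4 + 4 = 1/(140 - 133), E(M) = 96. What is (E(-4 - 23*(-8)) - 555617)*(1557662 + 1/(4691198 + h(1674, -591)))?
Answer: -28415420109840393403/32838278 ≈ -8.6531e+11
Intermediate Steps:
h(U, G) = -108/7 (h(U, G) = -16 + 4/(140 - 133) = -16 + 4/7 = -108/7)
(E(-4 - 23*(-8)) - 555617)*(1557662 + 1/(4691198 + h(1674, -591))) = (96 - 555617)*(1557662 + 1/(4691198 - 108/7)) = -555521*(1557662 + 1/(32838278/7)) = -555521*(1557662 + 7/32838278) = -555521*51150937786043/32838278 = -28415420109840393403/32838278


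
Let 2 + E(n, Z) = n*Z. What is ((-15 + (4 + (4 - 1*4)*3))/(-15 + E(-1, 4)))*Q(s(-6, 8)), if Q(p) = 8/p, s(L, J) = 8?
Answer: 11/21 ≈ 0.52381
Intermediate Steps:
E(n, Z) = -2 + Z*n (E(n, Z) = -2 + n*Z = -2 + Z*n)
((-15 + (4 + (4 - 1*4)*3))/(-15 + E(-1, 4)))*Q(s(-6, 8)) = ((-15 + (4 + (4 - 1*4)*3))/(-15 + (-2 + 4*(-1))))*(8/8) = ((-15 + (4 + (4 - 4)*3))/(-15 + (-2 - 4)))*(8*(1/8)) = ((-15 + (4 + 0*3))/(-15 - 6))*1 = ((-15 + (4 + 0))/(-21))*1 = ((-15 + 4)*(-1/21))*1 = -11*(-1/21)*1 = (11/21)*1 = 11/21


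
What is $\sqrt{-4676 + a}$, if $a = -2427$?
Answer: $i \sqrt{7103} \approx 84.279 i$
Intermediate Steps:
$\sqrt{-4676 + a} = \sqrt{-4676 - 2427} = \sqrt{-7103} = i \sqrt{7103}$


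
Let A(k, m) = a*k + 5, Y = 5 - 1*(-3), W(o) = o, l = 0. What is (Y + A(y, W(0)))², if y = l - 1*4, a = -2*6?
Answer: 3721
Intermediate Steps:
a = -12
Y = 8 (Y = 5 + 3 = 8)
y = -4 (y = 0 - 1*4 = 0 - 4 = -4)
A(k, m) = 5 - 12*k (A(k, m) = -12*k + 5 = 5 - 12*k)
(Y + A(y, W(0)))² = (8 + (5 - 12*(-4)))² = (8 + (5 + 48))² = (8 + 53)² = 61² = 3721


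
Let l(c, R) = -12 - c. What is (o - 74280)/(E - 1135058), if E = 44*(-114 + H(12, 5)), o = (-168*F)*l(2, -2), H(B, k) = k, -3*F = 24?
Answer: 46548/569927 ≈ 0.081674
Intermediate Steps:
F = -8 (F = -⅓*24 = -8)
o = -18816 (o = (-168*(-8))*(-12 - 1*2) = 1344*(-12 - 2) = 1344*(-14) = -18816)
E = -4796 (E = 44*(-114 + 5) = 44*(-109) = -4796)
(o - 74280)/(E - 1135058) = (-18816 - 74280)/(-4796 - 1135058) = -93096/(-1139854) = -93096*(-1/1139854) = 46548/569927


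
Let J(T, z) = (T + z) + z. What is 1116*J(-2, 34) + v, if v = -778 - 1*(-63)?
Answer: 72941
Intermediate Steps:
J(T, z) = T + 2*z
v = -715 (v = -778 + 63 = -715)
1116*J(-2, 34) + v = 1116*(-2 + 2*34) - 715 = 1116*(-2 + 68) - 715 = 1116*66 - 715 = 73656 - 715 = 72941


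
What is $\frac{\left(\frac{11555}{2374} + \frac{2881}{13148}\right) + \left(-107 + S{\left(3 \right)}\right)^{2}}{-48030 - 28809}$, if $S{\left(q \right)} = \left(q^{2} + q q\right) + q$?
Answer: $- \frac{115506358013}{1199201377164} \approx -0.096319$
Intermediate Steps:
$S{\left(q \right)} = q + 2 q^{2}$ ($S{\left(q \right)} = \left(q^{2} + q^{2}\right) + q = 2 q^{2} + q = q + 2 q^{2}$)
$\frac{\left(\frac{11555}{2374} + \frac{2881}{13148}\right) + \left(-107 + S{\left(3 \right)}\right)^{2}}{-48030 - 28809} = \frac{\left(\frac{11555}{2374} + \frac{2881}{13148}\right) + \left(-107 + 3 \left(1 + 2 \cdot 3\right)\right)^{2}}{-48030 - 28809} = \frac{\left(11555 \cdot \frac{1}{2374} + 2881 \cdot \frac{1}{13148}\right) + \left(-107 + 3 \left(1 + 6\right)\right)^{2}}{-76839} = \left(\left(\frac{11555}{2374} + \frac{2881}{13148}\right) + \left(-107 + 3 \cdot 7\right)^{2}\right) \left(- \frac{1}{76839}\right) = \left(\frac{79382317}{15606676} + \left(-107 + 21\right)^{2}\right) \left(- \frac{1}{76839}\right) = \left(\frac{79382317}{15606676} + \left(-86\right)^{2}\right) \left(- \frac{1}{76839}\right) = \left(\frac{79382317}{15606676} + 7396\right) \left(- \frac{1}{76839}\right) = \frac{115506358013}{15606676} \left(- \frac{1}{76839}\right) = - \frac{115506358013}{1199201377164}$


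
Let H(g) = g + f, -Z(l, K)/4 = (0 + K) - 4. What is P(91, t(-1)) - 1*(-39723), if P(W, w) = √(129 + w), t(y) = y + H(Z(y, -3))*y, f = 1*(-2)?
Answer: 39723 + √102 ≈ 39733.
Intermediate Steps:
f = -2
Z(l, K) = 16 - 4*K (Z(l, K) = -4*((0 + K) - 4) = -4*(K - 4) = -4*(-4 + K) = 16 - 4*K)
H(g) = -2 + g (H(g) = g - 2 = -2 + g)
t(y) = 27*y (t(y) = y + (-2 + (16 - 4*(-3)))*y = y + (-2 + (16 + 12))*y = y + (-2 + 28)*y = y + 26*y = 27*y)
P(91, t(-1)) - 1*(-39723) = √(129 + 27*(-1)) - 1*(-39723) = √(129 - 27) + 39723 = √102 + 39723 = 39723 + √102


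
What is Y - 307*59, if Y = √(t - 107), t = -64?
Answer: -18113 + 3*I*√19 ≈ -18113.0 + 13.077*I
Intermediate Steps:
Y = 3*I*√19 (Y = √(-64 - 107) = √(-171) = 3*I*√19 ≈ 13.077*I)
Y - 307*59 = 3*I*√19 - 307*59 = 3*I*√19 - 18113 = -18113 + 3*I*√19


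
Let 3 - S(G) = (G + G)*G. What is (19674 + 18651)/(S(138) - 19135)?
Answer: -7665/11444 ≈ -0.66978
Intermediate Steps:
S(G) = 3 - 2*G² (S(G) = 3 - (G + G)*G = 3 - 2*G*G = 3 - 2*G²)
(19674 + 18651)/(S(138) - 19135) = (19674 + 18651)/((3 - 2*138²) - 19135) = 38325/((3 - 2*19044) - 19135) = 38325/((3 - 38088) - 19135) = 38325/(-38085 - 19135) = 38325/(-57220) = 38325*(-1/57220) = -7665/11444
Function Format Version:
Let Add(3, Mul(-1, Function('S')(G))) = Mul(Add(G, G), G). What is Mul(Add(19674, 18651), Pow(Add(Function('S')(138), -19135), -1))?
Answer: Rational(-7665, 11444) ≈ -0.66978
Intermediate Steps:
Function('S')(G) = Add(3, Mul(-2, Pow(G, 2))) (Function('S')(G) = Add(3, Mul(-1, Mul(Add(G, G), G))) = Add(3, Mul(-1, Mul(Mul(2, G), G))) = Add(3, Mul(-1, Mul(2, Pow(G, 2)))) = Add(3, Mul(-2, Pow(G, 2))))
Mul(Add(19674, 18651), Pow(Add(Function('S')(138), -19135), -1)) = Mul(Add(19674, 18651), Pow(Add(Add(3, Mul(-2, Pow(138, 2))), -19135), -1)) = Mul(38325, Pow(Add(Add(3, Mul(-2, 19044)), -19135), -1)) = Mul(38325, Pow(Add(Add(3, -38088), -19135), -1)) = Mul(38325, Pow(Add(-38085, -19135), -1)) = Mul(38325, Pow(-57220, -1)) = Mul(38325, Rational(-1, 57220)) = Rational(-7665, 11444)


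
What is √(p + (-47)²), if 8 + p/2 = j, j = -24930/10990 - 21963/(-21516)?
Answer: √34022023827920590/3941014 ≈ 46.803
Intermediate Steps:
j = -9834017/7882028 (j = -24930*1/10990 - 21963*(-1/21516) = -2493/1099 + 7321/7172 = -9834017/7882028 ≈ -1.2477)
p = -72890241/3941014 (p = -16 + 2*(-9834017/7882028) = -16 - 9834017/3941014 = -72890241/3941014 ≈ -18.495)
√(p + (-47)²) = √(-72890241/3941014 + (-47)²) = √(-72890241/3941014 + 2209) = √(8632809685/3941014) = √34022023827920590/3941014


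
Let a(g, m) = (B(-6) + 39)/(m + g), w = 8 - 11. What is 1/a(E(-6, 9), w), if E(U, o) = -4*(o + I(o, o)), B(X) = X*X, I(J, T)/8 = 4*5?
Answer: -679/75 ≈ -9.0533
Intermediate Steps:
I(J, T) = 160 (I(J, T) = 8*(4*5) = 8*20 = 160)
B(X) = X²
E(U, o) = -640 - 4*o (E(U, o) = -4*(o + 160) = -4*(160 + o) = -640 - 4*o)
w = -3
a(g, m) = 75/(g + m) (a(g, m) = ((-6)² + 39)/(m + g) = (36 + 39)/(g + m) = 75/(g + m))
1/a(E(-6, 9), w) = 1/(75/((-640 - 4*9) - 3)) = 1/(75/((-640 - 36) - 3)) = 1/(75/(-676 - 3)) = 1/(75/(-679)) = 1/(75*(-1/679)) = 1/(-75/679) = -679/75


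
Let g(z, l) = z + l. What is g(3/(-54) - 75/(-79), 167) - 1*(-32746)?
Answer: 46803557/1422 ≈ 32914.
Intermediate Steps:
g(z, l) = l + z
g(3/(-54) - 75/(-79), 167) - 1*(-32746) = (167 + (3/(-54) - 75/(-79))) - 1*(-32746) = (167 + (3*(-1/54) - 75*(-1/79))) + 32746 = (167 + (-1/18 + 75/79)) + 32746 = (167 + 1271/1422) + 32746 = 238745/1422 + 32746 = 46803557/1422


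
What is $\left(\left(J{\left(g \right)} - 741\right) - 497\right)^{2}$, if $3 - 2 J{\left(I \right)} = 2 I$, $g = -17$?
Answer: $\frac{5948721}{4} \approx 1.4872 \cdot 10^{6}$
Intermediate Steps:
$J{\left(I \right)} = \frac{3}{2} - I$ ($J{\left(I \right)} = \frac{3}{2} - \frac{2 I}{2} = \frac{3}{2} - I$)
$\left(\left(J{\left(g \right)} - 741\right) - 497\right)^{2} = \left(\left(\left(\frac{3}{2} - -17\right) - 741\right) - 497\right)^{2} = \left(\left(\left(\frac{3}{2} + 17\right) - 741\right) - 497\right)^{2} = \left(\left(\frac{37}{2} - 741\right) - 497\right)^{2} = \left(- \frac{1445}{2} - 497\right)^{2} = \left(- \frac{2439}{2}\right)^{2} = \frac{5948721}{4}$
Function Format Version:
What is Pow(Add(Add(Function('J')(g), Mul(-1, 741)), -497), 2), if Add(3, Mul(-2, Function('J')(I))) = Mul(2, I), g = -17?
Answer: Rational(5948721, 4) ≈ 1.4872e+6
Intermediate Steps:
Function('J')(I) = Add(Rational(3, 2), Mul(-1, I)) (Function('J')(I) = Add(Rational(3, 2), Mul(Rational(-1, 2), Mul(2, I))) = Add(Rational(3, 2), Mul(-1, I)))
Pow(Add(Add(Function('J')(g), Mul(-1, 741)), -497), 2) = Pow(Add(Add(Add(Rational(3, 2), Mul(-1, -17)), Mul(-1, 741)), -497), 2) = Pow(Add(Add(Add(Rational(3, 2), 17), -741), -497), 2) = Pow(Add(Add(Rational(37, 2), -741), -497), 2) = Pow(Add(Rational(-1445, 2), -497), 2) = Pow(Rational(-2439, 2), 2) = Rational(5948721, 4)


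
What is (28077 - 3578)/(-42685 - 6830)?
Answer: -24499/49515 ≈ -0.49478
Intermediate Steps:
(28077 - 3578)/(-42685 - 6830) = 24499/(-49515) = 24499*(-1/49515) = -24499/49515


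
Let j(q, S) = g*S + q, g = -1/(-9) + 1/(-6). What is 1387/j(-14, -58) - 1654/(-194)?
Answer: -11656/97 ≈ -120.16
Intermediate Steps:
g = -1/18 (g = -1*(-⅑) + 1*(-⅙) = ⅑ - ⅙ = -1/18 ≈ -0.055556)
j(q, S) = q - S/18 (j(q, S) = -S/18 + q = q - S/18)
1387/j(-14, -58) - 1654/(-194) = 1387/(-14 - 1/18*(-58)) - 1654/(-194) = 1387/(-14 + 29/9) - 1654*(-1/194) = 1387/(-97/9) + 827/97 = 1387*(-9/97) + 827/97 = -12483/97 + 827/97 = -11656/97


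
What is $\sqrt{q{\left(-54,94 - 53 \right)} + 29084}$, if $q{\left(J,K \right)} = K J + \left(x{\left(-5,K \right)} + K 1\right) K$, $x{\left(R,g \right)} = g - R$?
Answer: $\sqrt{30437} \approx 174.46$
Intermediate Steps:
$q{\left(J,K \right)} = J K + K \left(5 + 2 K\right)$ ($q{\left(J,K \right)} = K J + \left(\left(K - -5\right) + K 1\right) K = J K + \left(\left(K + 5\right) + K\right) K = J K + \left(\left(5 + K\right) + K\right) K = J K + \left(5 + 2 K\right) K = J K + K \left(5 + 2 K\right)$)
$\sqrt{q{\left(-54,94 - 53 \right)} + 29084} = \sqrt{\left(94 - 53\right) \left(5 - 54 + 2 \left(94 - 53\right)\right) + 29084} = \sqrt{41 \left(5 - 54 + 2 \cdot 41\right) + 29084} = \sqrt{41 \left(5 - 54 + 82\right) + 29084} = \sqrt{41 \cdot 33 + 29084} = \sqrt{1353 + 29084} = \sqrt{30437}$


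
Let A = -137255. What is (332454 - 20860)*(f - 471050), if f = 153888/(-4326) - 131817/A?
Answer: -2075168678777339886/14137265 ≈ -1.4679e+11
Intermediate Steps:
f = -489325169/14137265 (f = 153888/(-4326) - 131817/(-137255) = 153888*(-1/4326) - 131817*(-1/137255) = -3664/103 + 131817/137255 = -489325169/14137265 ≈ -34.612)
(332454 - 20860)*(f - 471050) = (332454 - 20860)*(-489325169/14137265 - 471050) = 311594*(-6659848003419/14137265) = -2075168678777339886/14137265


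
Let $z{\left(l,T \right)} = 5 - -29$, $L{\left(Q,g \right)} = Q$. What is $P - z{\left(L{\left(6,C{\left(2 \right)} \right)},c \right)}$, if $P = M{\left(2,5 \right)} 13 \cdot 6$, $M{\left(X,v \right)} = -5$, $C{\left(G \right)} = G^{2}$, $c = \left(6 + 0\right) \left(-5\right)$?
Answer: $-424$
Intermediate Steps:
$c = -30$ ($c = 6 \left(-5\right) = -30$)
$z{\left(l,T \right)} = 34$ ($z{\left(l,T \right)} = 5 + 29 = 34$)
$P = -390$ ($P = \left(-5\right) 13 \cdot 6 = \left(-65\right) 6 = -390$)
$P - z{\left(L{\left(6,C{\left(2 \right)} \right)},c \right)} = -390 - 34 = -424$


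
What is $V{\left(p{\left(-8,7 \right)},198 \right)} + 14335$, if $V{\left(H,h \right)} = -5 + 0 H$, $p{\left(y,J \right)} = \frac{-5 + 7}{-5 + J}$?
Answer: $14330$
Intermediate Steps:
$p{\left(y,J \right)} = \frac{2}{-5 + J}$
$V{\left(H,h \right)} = -5$ ($V{\left(H,h \right)} = -5 + 0 = -5$)
$V{\left(p{\left(-8,7 \right)},198 \right)} + 14335 = -5 + 14335 = 14330$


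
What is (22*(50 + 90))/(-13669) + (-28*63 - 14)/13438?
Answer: -32846261/91842011 ≈ -0.35764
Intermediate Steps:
(22*(50 + 90))/(-13669) + (-28*63 - 14)/13438 = (22*140)*(-1/13669) + (-1764 - 14)*(1/13438) = 3080*(-1/13669) - 1778*1/13438 = -3080/13669 - 889/6719 = -32846261/91842011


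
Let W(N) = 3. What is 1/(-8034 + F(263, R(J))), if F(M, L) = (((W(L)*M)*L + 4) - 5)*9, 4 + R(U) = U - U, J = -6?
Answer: -1/36447 ≈ -2.7437e-5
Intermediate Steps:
R(U) = -4 (R(U) = -4 + (U - U) = -4 + 0 = -4)
F(M, L) = -9 + 27*L*M (F(M, L) = (((3*M)*L + 4) - 5)*9 = ((3*L*M + 4) - 5)*9 = ((4 + 3*L*M) - 5)*9 = (-1 + 3*L*M)*9 = -9 + 27*L*M)
1/(-8034 + F(263, R(J))) = 1/(-8034 + (-9 + 27*(-4)*263)) = 1/(-8034 + (-9 - 28404)) = 1/(-8034 - 28413) = 1/(-36447) = -1/36447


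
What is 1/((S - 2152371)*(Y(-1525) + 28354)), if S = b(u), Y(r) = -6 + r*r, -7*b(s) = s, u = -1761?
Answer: -7/35462217193428 ≈ -1.9739e-13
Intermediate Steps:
b(s) = -s/7
Y(r) = -6 + r²
S = 1761/7 (S = -⅐*(-1761) = 1761/7 ≈ 251.57)
1/((S - 2152371)*(Y(-1525) + 28354)) = 1/((1761/7 - 2152371)*((-6 + (-1525)²) + 28354)) = 1/(-15064836*((-6 + 2325625) + 28354)/7) = 1/(-15064836*(2325619 + 28354)/7) = 1/(-15064836/7*2353973) = 1/(-35462217193428/7) = -7/35462217193428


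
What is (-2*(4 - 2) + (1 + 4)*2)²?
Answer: 36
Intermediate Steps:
(-2*(4 - 2) + (1 + 4)*2)² = (-2*2 + 5*2)² = (-4 + 10)² = 6² = 36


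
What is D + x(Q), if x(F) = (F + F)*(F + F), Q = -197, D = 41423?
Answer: 196659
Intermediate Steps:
x(F) = 4*F**2 (x(F) = (2*F)*(2*F) = 4*F**2)
D + x(Q) = 41423 + 4*(-197)**2 = 41423 + 4*38809 = 41423 + 155236 = 196659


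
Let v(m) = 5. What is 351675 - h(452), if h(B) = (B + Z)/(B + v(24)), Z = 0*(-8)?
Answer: 160715023/457 ≈ 3.5167e+5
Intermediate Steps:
Z = 0
h(B) = B/(5 + B) (h(B) = (B + 0)/(B + 5) = B/(5 + B))
351675 - h(452) = 351675 - 452/(5 + 452) = 351675 - 452/457 = 160715023/457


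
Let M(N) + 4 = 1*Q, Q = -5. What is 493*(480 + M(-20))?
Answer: 232203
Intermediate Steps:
M(N) = -9 (M(N) = -4 + 1*(-5) = -4 - 5 = -9)
493*(480 + M(-20)) = 493*(480 - 9) = 493*471 = 232203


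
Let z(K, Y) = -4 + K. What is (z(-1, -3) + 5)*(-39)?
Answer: 0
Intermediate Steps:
(z(-1, -3) + 5)*(-39) = ((-4 - 1) + 5)*(-39) = (-5 + 5)*(-39) = 0*(-39) = 0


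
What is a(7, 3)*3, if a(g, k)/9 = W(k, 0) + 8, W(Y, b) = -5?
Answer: 81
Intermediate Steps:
a(g, k) = 27 (a(g, k) = 9*(-5 + 8) = 9*3 = 27)
a(7, 3)*3 = 27*3 = 81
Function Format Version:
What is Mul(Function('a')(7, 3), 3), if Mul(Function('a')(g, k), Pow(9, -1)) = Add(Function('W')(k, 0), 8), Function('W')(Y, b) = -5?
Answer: 81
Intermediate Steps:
Function('a')(g, k) = 27 (Function('a')(g, k) = Mul(9, Add(-5, 8)) = Mul(9, 3) = 27)
Mul(Function('a')(7, 3), 3) = Mul(27, 3) = 81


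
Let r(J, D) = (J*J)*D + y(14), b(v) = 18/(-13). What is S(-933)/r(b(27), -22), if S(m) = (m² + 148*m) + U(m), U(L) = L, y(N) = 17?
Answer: -123618768/4255 ≈ -29053.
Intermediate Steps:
b(v) = -18/13 (b(v) = 18*(-1/13) = -18/13)
r(J, D) = 17 + D*J² (r(J, D) = (J*J)*D + 17 = J²*D + 17 = D*J² + 17 = 17 + D*J²)
S(m) = m² + 149*m (S(m) = (m² + 148*m) + m = m² + 149*m)
S(-933)/r(b(27), -22) = (-933*(149 - 933))/(17 - 22*(-18/13)²) = (-933*(-784))/(17 - 22*324/169) = 731472/(17 - 7128/169) = 731472/(-4255/169) = 731472*(-169/4255) = -123618768/4255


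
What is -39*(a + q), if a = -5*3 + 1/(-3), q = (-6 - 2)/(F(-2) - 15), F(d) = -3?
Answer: 1742/3 ≈ 580.67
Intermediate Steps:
q = 4/9 (q = (-6 - 2)/(-3 - 15) = -8/(-18) = -8*(-1/18) = 4/9 ≈ 0.44444)
a = -46/3 (a = -15 - ⅓ = -46/3 ≈ -15.333)
-39*(a + q) = -39*(-46/3 + 4/9) = -39*(-134/9) = 1742/3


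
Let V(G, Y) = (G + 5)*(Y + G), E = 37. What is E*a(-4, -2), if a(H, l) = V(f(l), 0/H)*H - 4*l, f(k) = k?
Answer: 1184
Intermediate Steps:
V(G, Y) = (5 + G)*(G + Y)
a(H, l) = -4*l + H*(l² + 5*l) (a(H, l) = (l² + 5*l + 5*(0/H) + l*(0/H))*H - 4*l = (l² + 5*l + 5*0 + l*0)*H - 4*l = (l² + 5*l + 0 + 0)*H - 4*l = (l² + 5*l)*H - 4*l = H*(l² + 5*l) - 4*l = -4*l + H*(l² + 5*l))
E*a(-4, -2) = 37*(-2*(-4 - 4*(5 - 2))) = 37*(-2*(-4 - 4*3)) = 37*(-2*(-4 - 12)) = 37*(-2*(-16)) = 37*32 = 1184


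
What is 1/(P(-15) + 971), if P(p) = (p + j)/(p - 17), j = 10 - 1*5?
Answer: 16/15541 ≈ 0.0010295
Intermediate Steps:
j = 5 (j = 10 - 5 = 5)
P(p) = (5 + p)/(-17 + p) (P(p) = (p + 5)/(p - 17) = (5 + p)/(-17 + p))
1/(P(-15) + 971) = 1/((5 - 15)/(-17 - 15) + 971) = 1/(-10/(-32) + 971) = 1/(-1/32*(-10) + 971) = 1/(5/16 + 971) = 1/(15541/16) = 16/15541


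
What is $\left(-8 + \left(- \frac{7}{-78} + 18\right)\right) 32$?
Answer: $\frac{12592}{39} \approx 322.87$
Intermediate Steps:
$\left(-8 + \left(- \frac{7}{-78} + 18\right)\right) 32 = \left(-8 + \left(\left(-7\right) \left(- \frac{1}{78}\right) + 18\right)\right) 32 = \left(-8 + \left(\frac{7}{78} + 18\right)\right) 32 = \left(-8 + \frac{1411}{78}\right) 32 = \frac{787}{78} \cdot 32 = \frac{12592}{39}$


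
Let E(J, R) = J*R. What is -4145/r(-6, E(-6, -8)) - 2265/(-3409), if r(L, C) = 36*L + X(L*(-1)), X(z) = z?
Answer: 417313/20454 ≈ 20.403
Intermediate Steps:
r(L, C) = 35*L (r(L, C) = 36*L + L*(-1) = 36*L - L = 35*L)
-4145/r(-6, E(-6, -8)) - 2265/(-3409) = -4145/(35*(-6)) - 2265/(-3409) = -4145/(-210) - 2265*(-1/3409) = -4145*(-1/210) + 2265/3409 = 829/42 + 2265/3409 = 417313/20454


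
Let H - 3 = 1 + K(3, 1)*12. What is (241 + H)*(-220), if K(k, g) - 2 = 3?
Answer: -67100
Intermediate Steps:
K(k, g) = 5 (K(k, g) = 2 + 3 = 5)
H = 64 (H = 3 + (1 + 5*12) = 3 + (1 + 60) = 3 + 61 = 64)
(241 + H)*(-220) = (241 + 64)*(-220) = 305*(-220) = -67100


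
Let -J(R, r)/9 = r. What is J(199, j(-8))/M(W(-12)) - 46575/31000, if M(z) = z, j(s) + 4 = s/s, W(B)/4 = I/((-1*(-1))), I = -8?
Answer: -11637/4960 ≈ -2.3462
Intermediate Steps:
W(B) = -32 (W(B) = 4*(-8/((-1*(-1)))) = 4*(-8/1) = 4*(-8*1) = 4*(-8) = -32)
j(s) = -3 (j(s) = -4 + s/s = -4 + 1 = -3)
J(R, r) = -9*r
J(199, j(-8))/M(W(-12)) - 46575/31000 = -9*(-3)/(-32) - 46575/31000 = 27*(-1/32) - 46575*1/31000 = -27/32 - 1863/1240 = -11637/4960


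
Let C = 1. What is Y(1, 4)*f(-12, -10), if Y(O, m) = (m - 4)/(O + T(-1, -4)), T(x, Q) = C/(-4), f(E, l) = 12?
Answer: 0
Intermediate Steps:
T(x, Q) = -¼ (T(x, Q) = 1/(-4) = 1*(-¼) = -¼)
Y(O, m) = (-4 + m)/(-¼ + O) (Y(O, m) = (m - 4)/(O - ¼) = (-4 + m)/(-¼ + O))
Y(1, 4)*f(-12, -10) = (4*(-4 + 4)/(-1 + 4*1))*12 = (4*0/(-1 + 4))*12 = (4*0/3)*12 = (4*(⅓)*0)*12 = 0*12 = 0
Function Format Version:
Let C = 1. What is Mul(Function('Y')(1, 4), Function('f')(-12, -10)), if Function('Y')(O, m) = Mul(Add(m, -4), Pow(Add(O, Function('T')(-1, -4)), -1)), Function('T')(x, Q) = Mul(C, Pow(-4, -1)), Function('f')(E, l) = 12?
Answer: 0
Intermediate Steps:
Function('T')(x, Q) = Rational(-1, 4) (Function('T')(x, Q) = Mul(1, Pow(-4, -1)) = Mul(1, Rational(-1, 4)) = Rational(-1, 4))
Function('Y')(O, m) = Mul(Pow(Add(Rational(-1, 4), O), -1), Add(-4, m)) (Function('Y')(O, m) = Mul(Add(m, -4), Pow(Add(O, Rational(-1, 4)), -1)) = Mul(Add(-4, m), Pow(Add(Rational(-1, 4), O), -1)) = Mul(Pow(Add(Rational(-1, 4), O), -1), Add(-4, m)))
Mul(Function('Y')(1, 4), Function('f')(-12, -10)) = Mul(Mul(4, Pow(Add(-1, Mul(4, 1)), -1), Add(-4, 4)), 12) = Mul(Mul(4, Pow(Add(-1, 4), -1), 0), 12) = Mul(Mul(4, Pow(3, -1), 0), 12) = Mul(Mul(4, Rational(1, 3), 0), 12) = Mul(0, 12) = 0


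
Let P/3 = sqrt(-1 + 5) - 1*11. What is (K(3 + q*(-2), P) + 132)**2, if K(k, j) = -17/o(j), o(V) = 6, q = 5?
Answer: 600625/36 ≈ 16684.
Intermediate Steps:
P = -27 (P = 3*(sqrt(-1 + 5) - 1*11) = 3*(sqrt(4) - 11) = 3*(2 - 11) = 3*(-9) = -27)
K(k, j) = -17/6
(K(3 + q*(-2), P) + 132)**2 = (-17/6 + 132)**2 = (775/6)**2 = 600625/36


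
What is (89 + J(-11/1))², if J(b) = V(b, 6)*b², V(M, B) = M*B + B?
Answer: 51423241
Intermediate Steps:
V(M, B) = B + B*M (V(M, B) = B*M + B = B + B*M)
J(b) = b²*(6 + 6*b) (J(b) = (6*(1 + b))*b² = (6 + 6*b)*b² = b²*(6 + 6*b))
(89 + J(-11/1))² = (89 + 6*(-11/1)²*(1 - 11/1))² = (89 + 6*(-11*1)²*(1 - 11*1))² = (89 + 6*(-11)²*(1 - 11))² = (89 + 6*121*(-10))² = (89 - 7260)² = (-7171)² = 51423241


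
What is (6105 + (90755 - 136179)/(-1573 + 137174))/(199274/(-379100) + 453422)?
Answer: 9229955293150/685551119577839 ≈ 0.013464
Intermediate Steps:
(6105 + (90755 - 136179)/(-1573 + 137174))/(199274/(-379100) + 453422) = (6105 - 45424/135601)/(199274*(-1/379100) + 453422) = (6105 - 45424*1/135601)/(-5861/11150 + 453422) = (6105 - 45424/135601)/(5055649439/11150) = (827798681/135601)*(11150/5055649439) = 9229955293150/685551119577839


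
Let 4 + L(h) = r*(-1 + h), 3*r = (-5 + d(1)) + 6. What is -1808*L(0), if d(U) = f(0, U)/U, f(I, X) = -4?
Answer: 5424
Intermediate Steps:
d(U) = -4/U
r = -1 (r = ((-5 - 4/1) + 6)/3 = ((-5 - 4*1) + 6)/3 = ((-5 - 4) + 6)/3 = (-9 + 6)/3 = (⅓)*(-3) = -1)
L(h) = -3 - h (L(h) = -4 - (-1 + h) = -4 + (1 - h) = -3 - h)
-1808*L(0) = -1808*(-3 - 1*0) = -1808*(-3 + 0) = -1808*(-3) = 5424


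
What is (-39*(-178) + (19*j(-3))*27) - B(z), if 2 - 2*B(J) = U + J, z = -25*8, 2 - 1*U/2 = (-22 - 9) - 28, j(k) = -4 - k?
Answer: 6389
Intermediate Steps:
U = 122 (U = 4 - 2*((-22 - 9) - 28) = 4 - 2*(-31 - 28) = 4 - 2*(-59) = 4 + 118 = 122)
z = -200
B(J) = -60 - J/2 (B(J) = 1 - (122 + J)/2 = 1 + (-61 - J/2) = -60 - J/2)
(-39*(-178) + (19*j(-3))*27) - B(z) = (-39*(-178) + (19*(-4 - 1*(-3)))*27) - (-60 - ½*(-200)) = (6942 + (19*(-4 + 3))*27) - (-60 + 100) = (6942 + (19*(-1))*27) - 1*40 = (6942 - 19*27) - 40 = (6942 - 513) - 40 = 6429 - 40 = 6389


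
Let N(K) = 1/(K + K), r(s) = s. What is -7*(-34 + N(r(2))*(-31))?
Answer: 1169/4 ≈ 292.25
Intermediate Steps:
N(K) = 1/(2*K)
-7*(-34 + N(r(2))*(-31)) = -7*(-34 + ((½)/2)*(-31)) = -7*(-34 + ((½)*(½))*(-31)) = -7*(-34 + (¼)*(-31)) = -7*(-34 - 31/4) = -7*(-167/4) = 1169/4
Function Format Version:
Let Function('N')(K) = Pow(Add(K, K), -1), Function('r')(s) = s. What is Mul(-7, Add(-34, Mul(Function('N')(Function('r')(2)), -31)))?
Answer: Rational(1169, 4) ≈ 292.25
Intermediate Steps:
Function('N')(K) = Mul(Rational(1, 2), Pow(K, -1)) (Function('N')(K) = Pow(Mul(2, K), -1) = Mul(Rational(1, 2), Pow(K, -1)))
Mul(-7, Add(-34, Mul(Function('N')(Function('r')(2)), -31))) = Mul(-7, Add(-34, Mul(Mul(Rational(1, 2), Pow(2, -1)), -31))) = Mul(-7, Add(-34, Mul(Mul(Rational(1, 2), Rational(1, 2)), -31))) = Mul(-7, Add(-34, Mul(Rational(1, 4), -31))) = Mul(-7, Add(-34, Rational(-31, 4))) = Mul(-7, Rational(-167, 4)) = Rational(1169, 4)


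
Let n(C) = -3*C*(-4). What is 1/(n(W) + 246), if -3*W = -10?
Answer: 1/286 ≈ 0.0034965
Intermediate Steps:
W = 10/3 (W = -⅓*(-10) = 10/3 ≈ 3.3333)
n(C) = 12*C
1/(n(W) + 246) = 1/(12*(10/3) + 246) = 1/(40 + 246) = 1/286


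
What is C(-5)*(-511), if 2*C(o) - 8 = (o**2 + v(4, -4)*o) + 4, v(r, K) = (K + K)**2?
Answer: 144613/2 ≈ 72307.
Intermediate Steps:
v(r, K) = 4*K**2 (v(r, K) = (2*K)**2 = 4*K**2)
C(o) = 6 + o**2/2 + 32*o (C(o) = 4 + ((o**2 + (4*(-4)**2)*o) + 4)/2 = 4 + ((o**2 + (4*16)*o) + 4)/2 = 4 + ((o**2 + 64*o) + 4)/2 = 4 + (4 + o**2 + 64*o)/2 = 4 + (2 + o**2/2 + 32*o) = 6 + o**2/2 + 32*o)
C(-5)*(-511) = (6 + (1/2)*(-5)**2 + 32*(-5))*(-511) = (6 + (1/2)*25 - 160)*(-511) = (6 + 25/2 - 160)*(-511) = -283/2*(-511) = 144613/2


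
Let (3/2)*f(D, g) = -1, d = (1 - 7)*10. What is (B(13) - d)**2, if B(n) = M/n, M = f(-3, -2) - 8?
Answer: 31684/9 ≈ 3520.4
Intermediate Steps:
d = -60 (d = -6*10 = -60)
f(D, g) = -2/3 (f(D, g) = (2/3)*(-1) = -2/3)
M = -26/3 (M = -2/3 - 8 = -26/3 ≈ -8.6667)
B(n) = -26/(3*n)
(B(13) - d)**2 = (-26/3/13 - 1*(-60))**2 = (-26/3*1/13 + 60)**2 = (-2/3 + 60)**2 = (178/3)**2 = 31684/9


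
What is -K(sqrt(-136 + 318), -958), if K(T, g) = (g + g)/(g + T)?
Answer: -917764/458791 - 958*sqrt(182)/458791 ≈ -2.0286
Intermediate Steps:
K(T, g) = 2*g/(T + g) (K(T, g) = (2*g)/(T + g) = 2*g/(T + g))
-K(sqrt(-136 + 318), -958) = -2*(-958)/(sqrt(-136 + 318) - 958) = -2*(-958)/(sqrt(182) - 958) = -2*(-958)/(-958 + sqrt(182)) = -(-1916)/(-958 + sqrt(182)) = 1916/(-958 + sqrt(182))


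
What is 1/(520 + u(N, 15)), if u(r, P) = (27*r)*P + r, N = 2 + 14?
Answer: 1/7016 ≈ 0.00014253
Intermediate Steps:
N = 16
u(r, P) = r + 27*P*r (u(r, P) = 27*P*r + r = r + 27*P*r)
1/(520 + u(N, 15)) = 1/(520 + 16*(1 + 27*15)) = 1/(520 + 16*(1 + 405)) = 1/(520 + 16*406) = 1/(520 + 6496) = 1/7016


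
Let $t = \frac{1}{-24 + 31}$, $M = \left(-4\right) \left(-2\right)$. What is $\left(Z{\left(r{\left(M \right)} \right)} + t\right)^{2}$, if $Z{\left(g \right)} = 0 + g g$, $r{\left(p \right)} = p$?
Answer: $\frac{201601}{49} \approx 4114.3$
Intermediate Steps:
$M = 8$
$Z{\left(g \right)} = g^{2}$ ($Z{\left(g \right)} = 0 + g^{2} = g^{2}$)
$t = \frac{1}{7} \approx 0.14286$
$\left(Z{\left(r{\left(M \right)} \right)} + t\right)^{2} = \left(8^{2} + \frac{1}{7}\right)^{2} = \left(64 + \frac{1}{7}\right)^{2} = \left(\frac{449}{7}\right)^{2} = \frac{201601}{49}$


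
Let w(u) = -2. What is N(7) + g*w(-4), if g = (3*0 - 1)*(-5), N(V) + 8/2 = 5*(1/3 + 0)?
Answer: -37/3 ≈ -12.333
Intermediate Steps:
N(V) = -7/3 (N(V) = -4 + 5*(1/3 + 0) = -4 + 5*(1*(⅓) + 0) = -4 + 5*(⅓ + 0) = -4 + 5*(⅓) = -4 + 5/3 = -7/3)
g = 5 (g = (0 - 1)*(-5) = -1*(-5) = 5)
N(7) + g*w(-4) = -7/3 + 5*(-2) = -7/3 - 10 = -37/3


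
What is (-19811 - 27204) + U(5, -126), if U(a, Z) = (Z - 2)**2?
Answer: -30631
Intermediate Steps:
U(a, Z) = (-2 + Z)**2
(-19811 - 27204) + U(5, -126) = (-19811 - 27204) + (-2 - 126)**2 = -47015 + (-128)**2 = -47015 + 16384 = -30631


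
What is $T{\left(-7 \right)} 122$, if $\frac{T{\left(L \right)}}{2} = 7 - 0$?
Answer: $1708$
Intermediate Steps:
$T{\left(L \right)} = 14$ ($T{\left(L \right)} = 2 \left(7 - 0\right) = 2 \left(7 + 0\right) = 2 \cdot 7 = 14$)
$T{\left(-7 \right)} 122 = 14 \cdot 122 = 1708$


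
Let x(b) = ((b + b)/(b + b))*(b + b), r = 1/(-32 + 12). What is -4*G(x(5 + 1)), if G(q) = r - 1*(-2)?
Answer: -39/5 ≈ -7.8000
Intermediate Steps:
r = -1/20 (r = 1/(-20) = -1/20 ≈ -0.050000)
x(b) = 2*b (x(b) = ((2*b)/((2*b)))*(2*b) = ((2*b)*(1/(2*b)))*(2*b) = 1*(2*b) = 2*b)
G(q) = 39/20 (G(q) = -1/20 - 1*(-2) = -1/20 + 2 = 39/20)
-4*G(x(5 + 1)) = -4*39/20 = -39/5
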